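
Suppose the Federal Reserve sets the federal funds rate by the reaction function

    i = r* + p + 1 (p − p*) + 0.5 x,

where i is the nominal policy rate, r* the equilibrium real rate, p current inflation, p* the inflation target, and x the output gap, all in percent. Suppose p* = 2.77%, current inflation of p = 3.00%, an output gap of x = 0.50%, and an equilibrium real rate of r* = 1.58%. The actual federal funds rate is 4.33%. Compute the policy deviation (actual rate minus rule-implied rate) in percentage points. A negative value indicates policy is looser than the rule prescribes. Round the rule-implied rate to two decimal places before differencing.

i = 1.58 + 3.00 + 1 × (3.00 − 2.77) + 0.5 × 0.50
   = 1.58 + 3 + 0.23 + 0.25 = 5.06
Deviation = 4.33 − 5.06 = -0.73 pp.

-0.73 pp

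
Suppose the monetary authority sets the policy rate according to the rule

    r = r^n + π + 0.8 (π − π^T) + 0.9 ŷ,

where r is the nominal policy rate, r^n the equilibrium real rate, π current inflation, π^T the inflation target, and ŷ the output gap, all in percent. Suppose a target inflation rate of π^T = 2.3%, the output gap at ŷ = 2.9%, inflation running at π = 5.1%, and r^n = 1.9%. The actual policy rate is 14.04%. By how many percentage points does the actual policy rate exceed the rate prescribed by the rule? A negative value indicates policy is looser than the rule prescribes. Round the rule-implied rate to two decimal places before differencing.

r = 1.9 + 5.1 + 0.8 × (5.1 − 2.3) + 0.9 × 2.9
   = 1.9 + 5.1 + 2.24 + 2.61 = 11.85
Deviation = 14.04 − 11.85 = 2.19 pp.

2.19 pp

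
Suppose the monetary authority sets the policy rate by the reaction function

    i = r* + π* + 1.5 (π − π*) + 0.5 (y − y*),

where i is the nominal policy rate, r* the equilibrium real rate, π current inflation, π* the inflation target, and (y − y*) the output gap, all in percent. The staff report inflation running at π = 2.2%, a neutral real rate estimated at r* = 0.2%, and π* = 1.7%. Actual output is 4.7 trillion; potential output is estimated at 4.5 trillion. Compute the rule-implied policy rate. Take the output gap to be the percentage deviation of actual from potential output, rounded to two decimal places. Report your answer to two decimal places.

4.87%

Output gap = 100 × (4.7 − 4.5) / 4.5 = 4.44%.
i = 0.20 + 1.70 + 1.5 × (2.20 − 1.70) + 0.5 × 4.44
   = 0.20 + 1.7 + 0.75 + 2.22 = 4.87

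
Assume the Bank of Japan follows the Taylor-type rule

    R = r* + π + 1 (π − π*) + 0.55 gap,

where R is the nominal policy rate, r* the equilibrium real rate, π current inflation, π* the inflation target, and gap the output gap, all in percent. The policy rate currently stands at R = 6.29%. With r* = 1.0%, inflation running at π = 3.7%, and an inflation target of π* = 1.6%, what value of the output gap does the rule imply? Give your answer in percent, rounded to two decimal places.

0.55 gap = 6.29 − 1.0 − 3.7 − 1 × (3.7 − 1.6) = -0.51
gap = -0.51 / 0.55 = -0.93

-0.93%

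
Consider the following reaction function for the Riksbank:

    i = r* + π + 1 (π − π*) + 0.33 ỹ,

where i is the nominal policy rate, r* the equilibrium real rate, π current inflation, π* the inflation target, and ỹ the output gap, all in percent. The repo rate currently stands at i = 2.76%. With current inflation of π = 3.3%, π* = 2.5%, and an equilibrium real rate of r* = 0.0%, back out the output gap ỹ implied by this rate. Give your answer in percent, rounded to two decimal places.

0.33 ỹ = 2.76 − 0.0 − 3.3 − 1 × (3.3 − 2.5) = -1.34
ỹ = -1.34 / 0.33 = -4.06

-4.06%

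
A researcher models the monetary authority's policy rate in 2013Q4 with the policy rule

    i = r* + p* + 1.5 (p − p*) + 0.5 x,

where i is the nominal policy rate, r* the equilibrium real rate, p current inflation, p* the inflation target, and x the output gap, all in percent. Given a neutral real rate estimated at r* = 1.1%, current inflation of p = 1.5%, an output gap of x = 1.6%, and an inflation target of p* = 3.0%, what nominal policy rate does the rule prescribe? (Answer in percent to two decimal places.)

2.65%

i = 1.1 + 3.0 + 1.5 × (1.5 − 3.0) + 0.5 × 1.6
   = 1.1 + 3 − 2.25 + 0.8 = 2.65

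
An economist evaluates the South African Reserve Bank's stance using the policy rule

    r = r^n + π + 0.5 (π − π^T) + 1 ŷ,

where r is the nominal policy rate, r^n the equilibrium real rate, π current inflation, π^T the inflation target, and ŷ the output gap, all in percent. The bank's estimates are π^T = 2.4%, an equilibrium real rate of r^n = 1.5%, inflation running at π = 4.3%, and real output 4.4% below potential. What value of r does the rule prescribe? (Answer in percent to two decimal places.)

2.35%

Output 4.4% below potential → ŷ = -4.4.
r = 1.5 + 4.3 + 0.5 × (4.3 − 2.4) + 1 × (-4.4)
   = 1.5 + 4.3 + 0.95 − 4.4 = 2.35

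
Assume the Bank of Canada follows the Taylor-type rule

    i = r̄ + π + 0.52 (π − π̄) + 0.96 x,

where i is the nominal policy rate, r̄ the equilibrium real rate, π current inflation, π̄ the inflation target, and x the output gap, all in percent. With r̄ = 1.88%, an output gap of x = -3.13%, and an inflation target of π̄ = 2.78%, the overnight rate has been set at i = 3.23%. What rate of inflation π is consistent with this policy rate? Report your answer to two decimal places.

Collecting π: i = r̄ + (1 + 0.52) π − 0.52 π̄ + 0.96 x
1.52 π = 3.23 − 1.88 + 0.52 × 2.78 − 0.96 × (-3.13) = 5.8004
π = 5.8004 / 1.52 = 3.82

3.82%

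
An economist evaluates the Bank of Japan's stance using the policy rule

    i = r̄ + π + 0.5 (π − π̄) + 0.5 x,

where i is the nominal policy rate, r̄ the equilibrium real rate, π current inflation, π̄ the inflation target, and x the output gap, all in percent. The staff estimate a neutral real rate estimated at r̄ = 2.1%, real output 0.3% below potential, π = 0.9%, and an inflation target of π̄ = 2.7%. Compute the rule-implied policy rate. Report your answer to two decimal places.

1.95%

Output 0.3% below potential → x = -0.3.
i = 2.1 + 0.9 + 0.5 × (0.9 − 2.7) + 0.5 × (-0.3)
   = 2.1 + 0.9 − 0.9 − 0.15 = 1.95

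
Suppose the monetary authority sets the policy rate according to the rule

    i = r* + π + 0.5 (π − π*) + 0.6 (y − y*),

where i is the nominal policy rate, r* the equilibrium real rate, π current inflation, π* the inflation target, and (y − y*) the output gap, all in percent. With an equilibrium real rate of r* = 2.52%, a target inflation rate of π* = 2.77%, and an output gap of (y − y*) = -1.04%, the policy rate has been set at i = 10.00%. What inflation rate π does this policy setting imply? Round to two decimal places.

Collecting π: i = r* + (1 + 0.5) π − 0.5 π* + 0.6 (y − y*)
1.5 π = 10.00 − 2.52 + 0.5 × 2.77 − 0.6 × (-1.04) = 9.489
π = 9.489 / 1.5 = 6.33

6.33%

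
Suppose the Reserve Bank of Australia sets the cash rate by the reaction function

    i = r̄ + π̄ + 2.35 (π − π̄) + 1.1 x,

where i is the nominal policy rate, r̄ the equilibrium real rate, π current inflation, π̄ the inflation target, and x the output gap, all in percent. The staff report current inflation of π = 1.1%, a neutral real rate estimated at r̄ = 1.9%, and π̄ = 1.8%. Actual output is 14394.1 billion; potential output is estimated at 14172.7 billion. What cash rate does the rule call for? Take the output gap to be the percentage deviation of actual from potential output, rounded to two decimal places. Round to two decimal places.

3.77%

Output gap = 100 × (14394.1 − 14172.7) / 14172.7 = 1.56%.
i = 1.90 + 1.80 + 2.35 × (1.10 − 1.80) + 1.1 × 1.56
   = 1.90 + 1.8 − 1.645 + 1.716 = 3.77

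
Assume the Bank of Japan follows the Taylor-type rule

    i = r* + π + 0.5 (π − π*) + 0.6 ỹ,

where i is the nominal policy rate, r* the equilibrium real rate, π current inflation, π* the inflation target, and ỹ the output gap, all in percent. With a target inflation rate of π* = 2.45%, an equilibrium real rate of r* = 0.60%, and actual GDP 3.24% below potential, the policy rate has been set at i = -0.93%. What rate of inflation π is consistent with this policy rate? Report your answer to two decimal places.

1.09%

Output 3.24% below potential → ỹ = -3.24.
Collecting π: i = r* + (1 + 0.5) π − 0.5 π* + 0.6 ỹ
1.5 π = -0.93 − 0.60 + 0.5 × 2.45 − 0.6 × (-3.24) = 1.639
π = 1.639 / 1.5 = 1.09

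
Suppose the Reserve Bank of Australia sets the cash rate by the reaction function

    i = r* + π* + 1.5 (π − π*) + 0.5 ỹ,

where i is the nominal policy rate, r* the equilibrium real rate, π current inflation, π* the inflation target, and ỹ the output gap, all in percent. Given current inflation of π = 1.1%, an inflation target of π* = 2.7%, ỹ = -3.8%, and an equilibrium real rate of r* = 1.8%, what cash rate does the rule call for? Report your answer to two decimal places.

i = 1.8 + 2.7 + 1.5 × (1.1 − 2.7) + 0.5 × (-3.8)
   = 1.8 + 2.7 − 2.4 − 1.9 = 0.20

0.20%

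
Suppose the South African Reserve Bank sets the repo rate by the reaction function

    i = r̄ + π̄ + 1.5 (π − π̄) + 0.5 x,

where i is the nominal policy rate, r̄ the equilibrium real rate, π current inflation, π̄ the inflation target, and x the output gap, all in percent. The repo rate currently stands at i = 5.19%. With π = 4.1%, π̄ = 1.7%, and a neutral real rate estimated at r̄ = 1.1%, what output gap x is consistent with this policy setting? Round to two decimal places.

0.5 x = 5.19 − 1.1 − 1.7 − 1.5 × (4.1 − 1.7) = -1.21
x = -1.21 / 0.5 = -2.42

-2.42%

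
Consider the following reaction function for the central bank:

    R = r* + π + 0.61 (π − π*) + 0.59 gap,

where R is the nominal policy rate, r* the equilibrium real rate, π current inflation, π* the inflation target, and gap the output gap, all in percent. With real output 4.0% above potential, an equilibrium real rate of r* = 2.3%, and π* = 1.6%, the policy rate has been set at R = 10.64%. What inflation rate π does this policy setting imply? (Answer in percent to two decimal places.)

Output 4.0% above potential → gap = 4.0.
Collecting π: R = r* + (1 + 0.61) π − 0.61 π* + 0.59 gap
1.61 π = 10.64 − 2.3 + 0.61 × 1.6 − 0.59 × 4.0 = 6.956
π = 6.956 / 1.61 = 4.32

4.32%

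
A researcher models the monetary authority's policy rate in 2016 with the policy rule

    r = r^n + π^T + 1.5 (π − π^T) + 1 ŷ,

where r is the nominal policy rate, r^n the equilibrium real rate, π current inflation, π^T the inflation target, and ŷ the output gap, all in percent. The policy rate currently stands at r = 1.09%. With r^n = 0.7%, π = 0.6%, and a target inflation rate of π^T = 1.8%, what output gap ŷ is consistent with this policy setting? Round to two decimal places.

1 ŷ = 1.09 − 0.7 − 1.8 − 1.5 × (0.6 − 1.8) = 0.39
ŷ = 0.39 / 1 = 0.39

0.39%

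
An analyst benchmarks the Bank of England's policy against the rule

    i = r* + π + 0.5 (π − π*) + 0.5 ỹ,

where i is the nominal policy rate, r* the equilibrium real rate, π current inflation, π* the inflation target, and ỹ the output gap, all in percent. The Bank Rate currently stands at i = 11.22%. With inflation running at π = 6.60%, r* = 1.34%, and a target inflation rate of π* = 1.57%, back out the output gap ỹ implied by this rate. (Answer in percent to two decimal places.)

1.53%

0.5 ỹ = 11.22 − 1.34 − 6.60 − 0.5 × (6.60 − 1.57) = 0.765
ỹ = 0.765 / 0.5 = 1.53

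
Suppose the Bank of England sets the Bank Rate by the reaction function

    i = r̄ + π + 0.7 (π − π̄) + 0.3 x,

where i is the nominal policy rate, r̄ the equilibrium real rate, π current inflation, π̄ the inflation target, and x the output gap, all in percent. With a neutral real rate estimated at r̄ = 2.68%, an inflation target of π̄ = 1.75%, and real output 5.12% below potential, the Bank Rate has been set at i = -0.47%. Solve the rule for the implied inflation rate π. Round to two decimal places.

-0.23%

Output 5.12% below potential → x = -5.12.
Collecting π: i = r̄ + (1 + 0.7) π − 0.7 π̄ + 0.3 x
1.7 π = -0.47 − 2.68 + 0.7 × 1.75 − 0.3 × (-5.12) = -0.389
π = -0.389 / 1.7 = -0.23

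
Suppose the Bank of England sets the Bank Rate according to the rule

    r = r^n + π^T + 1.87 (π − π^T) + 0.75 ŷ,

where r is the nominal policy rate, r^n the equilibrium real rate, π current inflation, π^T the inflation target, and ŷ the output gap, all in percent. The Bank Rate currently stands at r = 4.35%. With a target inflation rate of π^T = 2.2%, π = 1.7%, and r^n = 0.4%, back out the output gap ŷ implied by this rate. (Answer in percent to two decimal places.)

0.75 ŷ = 4.35 − 0.4 − 2.2 − 1.87 × (1.7 − 2.2) = 2.685
ŷ = 2.685 / 0.75 = 3.58

3.58%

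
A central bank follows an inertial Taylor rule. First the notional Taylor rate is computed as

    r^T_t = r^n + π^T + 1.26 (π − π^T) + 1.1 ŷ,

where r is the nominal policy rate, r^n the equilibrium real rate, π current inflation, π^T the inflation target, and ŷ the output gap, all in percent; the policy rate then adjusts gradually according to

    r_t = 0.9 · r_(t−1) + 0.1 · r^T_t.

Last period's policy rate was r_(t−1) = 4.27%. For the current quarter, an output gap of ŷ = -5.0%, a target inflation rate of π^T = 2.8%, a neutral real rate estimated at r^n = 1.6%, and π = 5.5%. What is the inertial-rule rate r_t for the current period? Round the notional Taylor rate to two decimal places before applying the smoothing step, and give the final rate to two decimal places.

r^T_t = 1.6 + 2.8 + 1.26 × (5.5 − 2.8) + 1.1 × (-5.0)
   = 1.6 + 2.8 + 3.402 − 5.5 = 2.30
r_t = 0.9 × 4.27 + 0.1 × 2.30 = 3.843 + 0.23 = 4.07

4.07%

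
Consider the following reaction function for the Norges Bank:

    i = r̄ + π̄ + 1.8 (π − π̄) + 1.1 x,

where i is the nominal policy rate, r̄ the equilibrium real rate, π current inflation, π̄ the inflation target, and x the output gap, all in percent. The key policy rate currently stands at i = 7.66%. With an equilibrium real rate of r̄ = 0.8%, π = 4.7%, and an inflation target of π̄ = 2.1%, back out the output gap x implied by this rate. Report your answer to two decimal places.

1.1 x = 7.66 − 0.8 − 2.1 − 1.8 × (4.7 − 2.1) = 0.08
x = 0.08 / 1.1 = 0.07

0.07%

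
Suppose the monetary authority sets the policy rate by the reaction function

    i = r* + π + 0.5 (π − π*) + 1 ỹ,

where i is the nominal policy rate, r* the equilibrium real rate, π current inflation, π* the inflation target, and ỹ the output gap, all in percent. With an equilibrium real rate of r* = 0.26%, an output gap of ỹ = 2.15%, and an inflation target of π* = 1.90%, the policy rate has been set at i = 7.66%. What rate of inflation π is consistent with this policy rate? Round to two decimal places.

4.13%

Collecting π: i = r* + (1 + 0.5) π − 0.5 π* + 1 ỹ
1.5 π = 7.66 − 0.26 + 0.5 × 1.90 − 1 × 2.15 = 6.2
π = 6.2 / 1.5 = 4.13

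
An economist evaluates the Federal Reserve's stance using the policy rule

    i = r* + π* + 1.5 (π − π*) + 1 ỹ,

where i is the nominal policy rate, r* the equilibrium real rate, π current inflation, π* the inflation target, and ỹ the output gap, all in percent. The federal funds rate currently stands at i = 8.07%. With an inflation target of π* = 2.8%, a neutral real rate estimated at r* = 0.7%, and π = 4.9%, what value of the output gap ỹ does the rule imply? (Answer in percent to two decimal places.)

1.42%

1 ỹ = 8.07 − 0.7 − 2.8 − 1.5 × (4.9 − 2.8) = 1.42
ỹ = 1.42 / 1 = 1.42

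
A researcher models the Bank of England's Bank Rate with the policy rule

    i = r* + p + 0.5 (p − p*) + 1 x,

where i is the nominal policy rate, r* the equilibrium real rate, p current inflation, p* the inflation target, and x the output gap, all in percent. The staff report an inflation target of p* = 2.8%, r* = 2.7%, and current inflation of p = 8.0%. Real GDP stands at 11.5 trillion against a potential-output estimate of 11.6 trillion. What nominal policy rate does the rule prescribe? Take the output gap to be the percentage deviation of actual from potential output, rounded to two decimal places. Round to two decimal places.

Output gap = 100 × (11.5 − 11.6) / 11.6 = -0.86%.
i = 2.70 + 8.00 + 0.5 × (8.00 − 2.80) + 1 × (-0.86)
   = 2.70 + 8 + 2.6 − 0.86 = 12.44

12.44%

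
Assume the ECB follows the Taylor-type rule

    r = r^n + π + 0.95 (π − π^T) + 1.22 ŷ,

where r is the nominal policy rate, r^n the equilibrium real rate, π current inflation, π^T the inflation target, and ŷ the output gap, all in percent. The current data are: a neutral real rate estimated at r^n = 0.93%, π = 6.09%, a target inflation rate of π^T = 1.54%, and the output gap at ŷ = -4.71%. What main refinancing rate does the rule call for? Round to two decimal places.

5.60%

r = 0.93 + 6.09 + 0.95 × (6.09 − 1.54) + 1.22 × (-4.71)
   = 0.93 + 6.09 + 4.3225 − 5.7462 = 5.60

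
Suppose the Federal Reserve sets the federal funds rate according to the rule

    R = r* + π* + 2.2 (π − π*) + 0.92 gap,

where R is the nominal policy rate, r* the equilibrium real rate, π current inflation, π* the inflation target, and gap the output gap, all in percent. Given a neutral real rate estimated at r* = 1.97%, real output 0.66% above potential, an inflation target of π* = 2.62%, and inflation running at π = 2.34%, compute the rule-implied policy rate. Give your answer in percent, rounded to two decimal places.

Output 0.66% above potential → gap = 0.66.
R = 1.97 + 2.62 + 2.2 × (2.34 − 2.62) + 0.92 × 0.66
   = 1.97 + 2.62 − 0.616 + 0.6072 = 4.58

4.58%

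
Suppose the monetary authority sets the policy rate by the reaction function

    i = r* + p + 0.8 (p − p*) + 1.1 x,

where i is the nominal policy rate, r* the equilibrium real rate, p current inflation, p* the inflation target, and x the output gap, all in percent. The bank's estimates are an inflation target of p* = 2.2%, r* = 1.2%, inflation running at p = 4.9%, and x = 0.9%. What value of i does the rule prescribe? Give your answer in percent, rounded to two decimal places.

i = 1.2 + 4.9 + 0.8 × (4.9 − 2.2) + 1.1 × 0.9
   = 1.2 + 4.9 + 2.16 + 0.99 = 9.25

9.25%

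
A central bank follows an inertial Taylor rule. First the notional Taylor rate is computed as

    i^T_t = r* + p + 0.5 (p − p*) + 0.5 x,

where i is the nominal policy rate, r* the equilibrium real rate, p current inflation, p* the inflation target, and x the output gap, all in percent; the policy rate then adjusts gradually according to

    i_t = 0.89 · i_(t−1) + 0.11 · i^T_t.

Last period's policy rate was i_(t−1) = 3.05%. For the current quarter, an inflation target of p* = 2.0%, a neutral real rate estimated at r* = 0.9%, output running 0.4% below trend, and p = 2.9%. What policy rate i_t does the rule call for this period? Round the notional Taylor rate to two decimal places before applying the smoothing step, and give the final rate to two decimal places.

Output 0.4% below potential → x = -0.4.
i^T_t = 0.9 + 2.9 + 0.5 × (2.9 − 2.0) + 0.5 × (-0.4)
   = 0.9 + 2.9 + 0.45 − 0.2 = 4.05
i_t = 0.89 × 3.05 + 0.11 × 4.05 = 2.7145 + 0.4455 = 3.16

3.16%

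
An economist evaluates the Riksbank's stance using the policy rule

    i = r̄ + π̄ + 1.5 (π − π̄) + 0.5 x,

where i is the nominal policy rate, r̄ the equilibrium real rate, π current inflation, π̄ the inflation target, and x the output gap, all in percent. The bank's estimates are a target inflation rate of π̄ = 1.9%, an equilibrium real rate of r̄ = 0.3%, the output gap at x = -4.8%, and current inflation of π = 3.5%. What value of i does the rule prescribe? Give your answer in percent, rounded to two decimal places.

2.20%

i = 0.3 + 1.9 + 1.5 × (3.5 − 1.9) + 0.5 × (-4.8)
   = 0.3 + 1.9 + 2.4 − 2.4 = 2.20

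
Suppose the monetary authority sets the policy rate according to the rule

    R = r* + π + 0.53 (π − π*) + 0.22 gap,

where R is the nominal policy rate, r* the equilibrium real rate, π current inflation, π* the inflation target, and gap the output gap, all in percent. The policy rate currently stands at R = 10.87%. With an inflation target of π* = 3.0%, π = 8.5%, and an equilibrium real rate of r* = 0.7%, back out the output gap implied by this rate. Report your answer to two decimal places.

0.22 gap = 10.87 − 0.7 − 8.5 − 0.53 × (8.5 − 3.0) = -1.245
gap = -1.245 / 0.22 = -5.66

-5.66%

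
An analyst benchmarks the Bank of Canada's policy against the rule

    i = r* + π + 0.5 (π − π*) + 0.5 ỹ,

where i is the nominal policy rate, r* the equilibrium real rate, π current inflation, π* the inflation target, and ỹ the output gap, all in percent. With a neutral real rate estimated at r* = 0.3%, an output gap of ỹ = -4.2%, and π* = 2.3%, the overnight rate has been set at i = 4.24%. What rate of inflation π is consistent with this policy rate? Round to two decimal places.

4.79%

Collecting π: i = r* + (1 + 0.5) π − 0.5 π* + 0.5 ỹ
1.5 π = 4.24 − 0.3 + 0.5 × 2.3 − 0.5 × (-4.2) = 7.19
π = 7.19 / 1.5 = 4.79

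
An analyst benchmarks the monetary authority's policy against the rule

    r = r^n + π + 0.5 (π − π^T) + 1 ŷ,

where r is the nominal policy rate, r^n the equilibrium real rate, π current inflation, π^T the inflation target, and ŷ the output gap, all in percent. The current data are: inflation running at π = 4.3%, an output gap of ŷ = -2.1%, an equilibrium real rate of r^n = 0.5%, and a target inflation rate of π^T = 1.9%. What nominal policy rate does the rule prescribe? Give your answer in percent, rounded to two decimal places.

r = 0.5 + 4.3 + 0.5 × (4.3 − 1.9) + 1 × (-2.1)
   = 0.5 + 4.3 + 1.2 − 2.1 = 3.90

3.90%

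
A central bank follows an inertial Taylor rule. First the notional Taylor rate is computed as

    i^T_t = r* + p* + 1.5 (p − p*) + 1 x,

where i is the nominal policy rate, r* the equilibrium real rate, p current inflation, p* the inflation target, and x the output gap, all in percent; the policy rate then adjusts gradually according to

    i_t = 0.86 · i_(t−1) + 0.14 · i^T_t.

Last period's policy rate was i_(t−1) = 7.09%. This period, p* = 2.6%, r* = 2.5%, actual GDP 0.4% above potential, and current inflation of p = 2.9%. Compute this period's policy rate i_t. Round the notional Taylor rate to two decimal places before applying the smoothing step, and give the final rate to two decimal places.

6.93%

Output 0.4% above potential → x = 0.4.
i^T_t = 2.5 + 2.6 + 1.5 × (2.9 − 2.6) + 1 × 0.4
   = 2.5 + 2.6 + 0.45 + 0.4 = 5.95
i_t = 0.86 × 7.09 + 0.14 × 5.95 = 6.0974 + 0.833 = 6.93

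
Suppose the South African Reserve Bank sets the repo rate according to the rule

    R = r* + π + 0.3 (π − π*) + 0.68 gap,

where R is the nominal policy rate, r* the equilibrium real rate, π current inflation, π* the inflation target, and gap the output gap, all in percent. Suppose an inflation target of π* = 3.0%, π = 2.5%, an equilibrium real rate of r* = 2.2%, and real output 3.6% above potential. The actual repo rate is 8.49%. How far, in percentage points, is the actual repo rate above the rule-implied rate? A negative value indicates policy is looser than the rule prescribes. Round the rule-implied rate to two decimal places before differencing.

1.49 pp

Output 3.6% above potential → gap = 3.6.
R = 2.2 + 2.5 + 0.3 × (2.5 − 3.0) + 0.68 × 3.6
   = 2.2 + 2.5 − 0.15 + 2.448 = 7.00
Deviation = 8.49 − 7.00 = 1.49 pp.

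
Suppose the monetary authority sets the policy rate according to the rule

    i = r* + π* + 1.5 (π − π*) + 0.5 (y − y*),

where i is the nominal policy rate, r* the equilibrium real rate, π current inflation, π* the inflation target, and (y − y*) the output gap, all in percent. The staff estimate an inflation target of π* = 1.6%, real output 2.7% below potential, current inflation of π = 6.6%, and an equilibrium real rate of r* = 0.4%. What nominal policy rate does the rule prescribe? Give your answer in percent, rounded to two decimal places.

Output 2.7% below potential → (y − y*) = -2.7.
i = 0.4 + 1.6 + 1.5 × (6.6 − 1.6) + 0.5 × (-2.7)
   = 0.4 + 1.6 + 7.5 − 1.35 = 8.15

8.15%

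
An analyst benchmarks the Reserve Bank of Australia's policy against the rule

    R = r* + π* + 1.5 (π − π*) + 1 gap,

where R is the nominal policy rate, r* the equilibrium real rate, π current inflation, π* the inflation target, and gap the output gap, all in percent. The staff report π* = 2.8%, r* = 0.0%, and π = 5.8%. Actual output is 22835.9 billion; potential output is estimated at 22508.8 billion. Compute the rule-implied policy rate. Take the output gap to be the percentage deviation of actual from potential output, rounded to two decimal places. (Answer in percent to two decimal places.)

Output gap = 100 × (22835.9 − 22508.8) / 22508.8 = 1.45%.
R = 0.00 + 2.80 + 1.5 × (5.80 − 2.80) + 1 × 1.45
   = 0.00 + 2.8 + 4.5 + 1.45 = 8.75

8.75%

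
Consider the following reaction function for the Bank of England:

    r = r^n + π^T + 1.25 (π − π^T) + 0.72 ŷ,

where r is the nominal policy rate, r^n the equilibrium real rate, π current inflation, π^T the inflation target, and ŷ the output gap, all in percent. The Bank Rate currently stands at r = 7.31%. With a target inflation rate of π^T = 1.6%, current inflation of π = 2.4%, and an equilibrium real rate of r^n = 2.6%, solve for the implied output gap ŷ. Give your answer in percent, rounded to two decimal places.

2.93%

0.72 ŷ = 7.31 − 2.6 − 1.6 − 1.25 × (2.4 − 1.6) = 2.11
ŷ = 2.11 / 0.72 = 2.93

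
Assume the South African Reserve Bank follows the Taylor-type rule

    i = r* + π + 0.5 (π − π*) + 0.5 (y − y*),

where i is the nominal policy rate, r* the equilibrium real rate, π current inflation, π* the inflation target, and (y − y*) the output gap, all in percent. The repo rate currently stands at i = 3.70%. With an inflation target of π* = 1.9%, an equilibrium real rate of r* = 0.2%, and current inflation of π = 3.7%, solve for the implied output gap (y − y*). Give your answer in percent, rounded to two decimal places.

-2.20%

0.5 (y − y*) = 3.70 − 0.2 − 3.7 − 0.5 × (3.7 − 1.9) = -1.1
(y − y*) = -1.1 / 0.5 = -2.20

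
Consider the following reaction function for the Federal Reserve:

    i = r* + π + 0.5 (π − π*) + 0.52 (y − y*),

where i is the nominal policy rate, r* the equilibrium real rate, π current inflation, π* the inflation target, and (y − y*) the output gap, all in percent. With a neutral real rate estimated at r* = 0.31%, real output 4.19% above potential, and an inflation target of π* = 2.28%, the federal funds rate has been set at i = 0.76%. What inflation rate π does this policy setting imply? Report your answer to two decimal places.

Output 4.19% above potential → (y − y*) = 4.19.
Collecting π: i = r* + (1 + 0.5) π − 0.5 π* + 0.52 (y − y*)
1.5 π = 0.76 − 0.31 + 0.5 × 2.28 − 0.52 × 4.19 = -0.5888
π = -0.5888 / 1.5 = -0.39

-0.39%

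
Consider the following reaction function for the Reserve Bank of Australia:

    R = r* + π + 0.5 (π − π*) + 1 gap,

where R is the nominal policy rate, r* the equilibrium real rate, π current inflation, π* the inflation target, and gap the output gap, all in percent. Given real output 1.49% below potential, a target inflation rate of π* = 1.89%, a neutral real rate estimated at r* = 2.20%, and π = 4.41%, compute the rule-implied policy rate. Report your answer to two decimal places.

6.38%

Output 1.49% below potential → gap = -1.49.
R = 2.20 + 4.41 + 0.5 × (4.41 − 1.89) + 1 × (-1.49)
   = 2.20 + 4.41 + 1.26 − 1.49 = 6.38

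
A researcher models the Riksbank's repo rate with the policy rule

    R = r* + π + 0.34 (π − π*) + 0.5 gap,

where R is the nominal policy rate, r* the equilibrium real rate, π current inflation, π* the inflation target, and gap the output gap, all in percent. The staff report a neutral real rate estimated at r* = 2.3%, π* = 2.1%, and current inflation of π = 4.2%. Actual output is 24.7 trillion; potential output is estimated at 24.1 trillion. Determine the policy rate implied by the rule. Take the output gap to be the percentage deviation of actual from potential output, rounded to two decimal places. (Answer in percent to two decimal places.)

8.46%

Output gap = 100 × (24.7 − 24.1) / 24.1 = 2.49%.
R = 2.30 + 4.20 + 0.34 × (4.20 − 2.10) + 0.5 × 2.49
   = 2.30 + 4.2 + 0.714 + 1.245 = 8.46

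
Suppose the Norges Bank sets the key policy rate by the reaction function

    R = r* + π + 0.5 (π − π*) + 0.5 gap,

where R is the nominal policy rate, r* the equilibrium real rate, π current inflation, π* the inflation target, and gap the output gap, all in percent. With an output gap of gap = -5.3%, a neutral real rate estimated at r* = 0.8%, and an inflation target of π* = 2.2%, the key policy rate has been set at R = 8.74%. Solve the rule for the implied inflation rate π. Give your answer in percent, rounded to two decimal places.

Collecting π: R = r* + (1 + 0.5) π − 0.5 π* + 0.5 gap
1.5 π = 8.74 − 0.8 + 0.5 × 2.2 − 0.5 × (-5.3) = 11.69
π = 11.69 / 1.5 = 7.79

7.79%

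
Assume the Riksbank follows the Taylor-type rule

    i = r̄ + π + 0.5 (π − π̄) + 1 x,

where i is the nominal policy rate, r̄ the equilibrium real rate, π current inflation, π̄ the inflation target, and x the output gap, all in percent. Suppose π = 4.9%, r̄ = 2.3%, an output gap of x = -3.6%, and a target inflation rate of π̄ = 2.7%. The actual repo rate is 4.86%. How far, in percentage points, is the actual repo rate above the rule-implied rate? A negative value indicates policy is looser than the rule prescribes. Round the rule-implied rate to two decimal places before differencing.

i = 2.3 + 4.9 + 0.5 × (4.9 − 2.7) + 1 × (-3.6)
   = 2.3 + 4.9 + 1.1 − 3.6 = 4.70
Deviation = 4.86 − 4.70 = 0.16 pp.

0.16 pp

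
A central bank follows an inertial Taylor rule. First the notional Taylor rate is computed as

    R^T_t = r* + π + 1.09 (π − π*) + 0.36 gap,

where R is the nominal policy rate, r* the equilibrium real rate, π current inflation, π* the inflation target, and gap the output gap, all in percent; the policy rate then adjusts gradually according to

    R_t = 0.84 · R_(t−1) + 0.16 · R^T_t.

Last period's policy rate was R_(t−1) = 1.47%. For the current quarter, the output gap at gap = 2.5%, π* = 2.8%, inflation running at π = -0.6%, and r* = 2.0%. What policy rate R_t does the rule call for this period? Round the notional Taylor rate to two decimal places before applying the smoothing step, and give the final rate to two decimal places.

1.01%

R^T_t = 2.0 + (-0.6) + 1.09 × (-0.6 − 2.8) + 0.36 × 2.5
   = 2.0 − 0.6 − 3.706 + 0.9 = -1.41
R_t = 0.84 × 1.47 + 0.16 × (-1.41) = 1.2348 − 0.2256 = 1.01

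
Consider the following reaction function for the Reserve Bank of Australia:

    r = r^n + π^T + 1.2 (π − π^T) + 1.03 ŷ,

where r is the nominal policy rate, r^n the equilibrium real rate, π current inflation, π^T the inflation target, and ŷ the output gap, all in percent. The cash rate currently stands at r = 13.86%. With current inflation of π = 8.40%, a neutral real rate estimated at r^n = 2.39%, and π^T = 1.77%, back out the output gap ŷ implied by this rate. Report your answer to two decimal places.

1.69%

1.03 ŷ = 13.86 − 2.39 − 1.77 − 1.2 × (8.40 − 1.77) = 1.744
ŷ = 1.744 / 1.03 = 1.69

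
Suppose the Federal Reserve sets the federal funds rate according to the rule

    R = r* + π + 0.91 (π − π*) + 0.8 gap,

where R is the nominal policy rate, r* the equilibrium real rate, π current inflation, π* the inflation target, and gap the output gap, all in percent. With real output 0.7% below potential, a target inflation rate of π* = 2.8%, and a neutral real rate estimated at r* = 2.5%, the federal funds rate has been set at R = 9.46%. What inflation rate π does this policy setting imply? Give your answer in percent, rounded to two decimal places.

5.27%

Output 0.7% below potential → gap = -0.7.
Collecting π: R = r* + (1 + 0.91) π − 0.91 π* + 0.8 gap
1.91 π = 9.46 − 2.5 + 0.91 × 2.8 − 0.8 × (-0.7) = 10.068
π = 10.068 / 1.91 = 5.27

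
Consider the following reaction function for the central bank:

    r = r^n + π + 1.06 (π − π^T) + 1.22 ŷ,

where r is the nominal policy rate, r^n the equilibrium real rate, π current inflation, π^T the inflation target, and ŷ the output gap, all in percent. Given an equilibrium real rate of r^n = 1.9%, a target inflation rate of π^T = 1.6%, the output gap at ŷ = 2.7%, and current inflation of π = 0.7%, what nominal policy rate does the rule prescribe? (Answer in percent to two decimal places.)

r = 1.9 + 0.7 + 1.06 × (0.7 − 1.6) + 1.22 × 2.7
   = 1.9 + 0.7 − 0.954 + 3.294 = 4.94

4.94%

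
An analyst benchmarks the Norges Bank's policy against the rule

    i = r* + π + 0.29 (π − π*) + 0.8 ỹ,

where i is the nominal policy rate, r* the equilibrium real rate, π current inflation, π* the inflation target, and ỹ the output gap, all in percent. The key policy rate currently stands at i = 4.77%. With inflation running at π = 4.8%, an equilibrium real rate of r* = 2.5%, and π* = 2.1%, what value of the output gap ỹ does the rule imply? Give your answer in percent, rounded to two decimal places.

0.8 ỹ = 4.77 − 2.5 − 4.8 − 0.29 × (4.8 − 2.1) = -3.313
ỹ = -3.313 / 0.8 = -4.14

-4.14%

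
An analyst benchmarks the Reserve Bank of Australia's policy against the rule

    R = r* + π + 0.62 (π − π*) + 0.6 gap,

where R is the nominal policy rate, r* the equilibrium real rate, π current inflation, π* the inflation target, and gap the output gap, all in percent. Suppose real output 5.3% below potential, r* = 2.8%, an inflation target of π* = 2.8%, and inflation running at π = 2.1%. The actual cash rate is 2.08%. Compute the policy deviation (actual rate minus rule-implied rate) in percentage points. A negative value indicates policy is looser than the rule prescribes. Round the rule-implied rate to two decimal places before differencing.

Output 5.3% below potential → gap = -5.3.
R = 2.8 + 2.1 + 0.62 × (2.1 − 2.8) + 0.6 × (-5.3)
   = 2.8 + 2.1 − 0.434 − 3.18 = 1.29
Deviation = 2.08 − 1.29 = 0.79 pp.

0.79 pp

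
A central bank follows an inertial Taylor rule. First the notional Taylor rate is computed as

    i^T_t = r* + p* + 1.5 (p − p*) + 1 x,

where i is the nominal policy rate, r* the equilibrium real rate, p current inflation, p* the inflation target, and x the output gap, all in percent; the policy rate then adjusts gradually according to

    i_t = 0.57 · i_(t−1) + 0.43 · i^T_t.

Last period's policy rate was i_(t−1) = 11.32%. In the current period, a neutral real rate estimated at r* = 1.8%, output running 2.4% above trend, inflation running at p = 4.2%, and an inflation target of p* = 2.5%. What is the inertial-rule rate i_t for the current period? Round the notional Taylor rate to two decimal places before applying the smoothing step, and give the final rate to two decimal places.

10.43%

Output 2.4% above potential → x = 2.4.
i^T_t = 1.8 + 2.5 + 1.5 × (4.2 − 2.5) + 1 × 2.4
   = 1.8 + 2.5 + 2.55 + 2.4 = 9.25
i_t = 0.57 × 11.32 + 0.43 × 9.25 = 6.4524 + 3.9775 = 10.43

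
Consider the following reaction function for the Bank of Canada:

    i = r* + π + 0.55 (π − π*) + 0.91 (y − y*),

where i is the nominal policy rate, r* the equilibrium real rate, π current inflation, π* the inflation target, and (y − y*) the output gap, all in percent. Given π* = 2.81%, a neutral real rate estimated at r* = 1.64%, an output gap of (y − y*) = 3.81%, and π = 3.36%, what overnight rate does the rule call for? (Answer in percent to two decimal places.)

i = 1.64 + 3.36 + 0.55 × (3.36 − 2.81) + 0.91 × 3.81
   = 1.64 + 3.36 + 0.3025 + 3.4671 = 8.77

8.77%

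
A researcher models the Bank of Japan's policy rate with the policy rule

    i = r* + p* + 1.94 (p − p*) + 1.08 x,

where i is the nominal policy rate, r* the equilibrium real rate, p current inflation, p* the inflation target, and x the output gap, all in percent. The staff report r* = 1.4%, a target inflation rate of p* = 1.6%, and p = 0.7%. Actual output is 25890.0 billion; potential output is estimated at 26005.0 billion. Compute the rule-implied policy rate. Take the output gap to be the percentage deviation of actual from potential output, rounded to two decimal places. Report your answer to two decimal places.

0.78%

Output gap = 100 × (25890.0 − 26005.0) / 26005.0 = -0.44%.
i = 1.40 + 1.60 + 1.94 × (0.70 − 1.60) + 1.08 × (-0.44)
   = 1.40 + 1.6 − 1.746 − 0.4752 = 0.78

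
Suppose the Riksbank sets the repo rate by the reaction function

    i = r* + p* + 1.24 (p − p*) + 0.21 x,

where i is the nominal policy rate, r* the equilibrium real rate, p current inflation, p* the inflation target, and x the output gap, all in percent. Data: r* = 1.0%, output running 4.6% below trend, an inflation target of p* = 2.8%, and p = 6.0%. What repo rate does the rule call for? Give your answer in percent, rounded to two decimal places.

Output 4.6% below potential → x = -4.6.
i = 1.0 + 2.8 + 1.24 × (6.0 − 2.8) + 0.21 × (-4.6)
   = 1.0 + 2.8 + 3.968 − 0.966 = 6.80

6.80%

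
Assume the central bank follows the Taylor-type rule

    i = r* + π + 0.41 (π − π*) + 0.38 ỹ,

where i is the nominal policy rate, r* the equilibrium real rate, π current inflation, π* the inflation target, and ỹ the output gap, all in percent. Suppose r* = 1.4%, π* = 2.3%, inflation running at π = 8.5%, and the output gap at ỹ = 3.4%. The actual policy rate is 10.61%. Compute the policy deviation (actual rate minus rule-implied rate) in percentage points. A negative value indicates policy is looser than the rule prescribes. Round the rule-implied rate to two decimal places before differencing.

-3.12 pp

i = 1.4 + 8.5 + 0.41 × (8.5 − 2.3) + 0.38 × 3.4
   = 1.4 + 8.5 + 2.542 + 1.292 = 13.73
Deviation = 10.61 − 13.73 = -3.12 pp.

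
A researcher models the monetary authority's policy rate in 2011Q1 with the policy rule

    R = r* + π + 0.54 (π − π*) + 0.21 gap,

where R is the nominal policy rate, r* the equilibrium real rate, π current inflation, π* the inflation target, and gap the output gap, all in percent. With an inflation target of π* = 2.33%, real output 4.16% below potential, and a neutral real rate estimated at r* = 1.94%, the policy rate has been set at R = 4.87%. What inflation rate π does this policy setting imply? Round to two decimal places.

Output 4.16% below potential → gap = -4.16.
Collecting π: R = r* + (1 + 0.54) π − 0.54 π* + 0.21 gap
1.54 π = 4.87 − 1.94 + 0.54 × 2.33 − 0.21 × (-4.16) = 5.0618
π = 5.0618 / 1.54 = 3.29

3.29%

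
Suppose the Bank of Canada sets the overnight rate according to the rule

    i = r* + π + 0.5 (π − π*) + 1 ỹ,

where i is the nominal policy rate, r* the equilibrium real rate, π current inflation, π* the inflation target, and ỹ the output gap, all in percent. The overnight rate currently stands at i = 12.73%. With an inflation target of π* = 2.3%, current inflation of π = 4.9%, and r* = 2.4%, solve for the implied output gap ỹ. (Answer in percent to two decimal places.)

1 ỹ = 12.73 − 2.4 − 4.9 − 0.5 × (4.9 − 2.3) = 4.13
ỹ = 4.13 / 1 = 4.13

4.13%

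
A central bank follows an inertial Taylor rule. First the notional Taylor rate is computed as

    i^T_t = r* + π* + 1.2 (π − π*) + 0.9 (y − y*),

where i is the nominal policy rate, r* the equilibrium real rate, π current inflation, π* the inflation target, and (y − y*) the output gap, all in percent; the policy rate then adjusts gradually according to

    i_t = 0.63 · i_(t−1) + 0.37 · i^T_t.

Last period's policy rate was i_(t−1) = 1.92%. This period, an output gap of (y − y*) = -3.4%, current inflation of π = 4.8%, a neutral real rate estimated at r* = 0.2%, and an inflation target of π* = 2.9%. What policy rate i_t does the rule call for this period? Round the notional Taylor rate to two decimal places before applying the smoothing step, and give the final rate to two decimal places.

i^T_t = 0.2 + 2.9 + 1.2 × (4.8 − 2.9) + 0.9 × (-3.4)
   = 0.2 + 2.9 + 2.28 − 3.06 = 2.32
i_t = 0.63 × 1.92 + 0.37 × 2.32 = 1.2096 + 0.8584 = 2.07

2.07%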